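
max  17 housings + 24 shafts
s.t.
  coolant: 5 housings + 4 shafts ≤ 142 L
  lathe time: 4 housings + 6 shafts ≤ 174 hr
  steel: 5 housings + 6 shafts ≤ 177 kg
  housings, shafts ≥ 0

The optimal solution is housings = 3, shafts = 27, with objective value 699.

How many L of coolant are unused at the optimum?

19

coolant used = 5·3 + 4·27 = 123; slack = 142 − 123 = 19.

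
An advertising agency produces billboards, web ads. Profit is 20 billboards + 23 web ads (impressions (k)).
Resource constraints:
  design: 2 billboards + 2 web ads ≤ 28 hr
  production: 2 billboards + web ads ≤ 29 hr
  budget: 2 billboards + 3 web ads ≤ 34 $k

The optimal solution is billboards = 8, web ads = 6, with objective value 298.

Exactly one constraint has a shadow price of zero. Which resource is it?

design: 28/28 (binding)
production: 22/29 (slack 7)
budget: 34/34 (binding)
By complementary slackness, a constraint with positive slack has shadow price 0 → production.

production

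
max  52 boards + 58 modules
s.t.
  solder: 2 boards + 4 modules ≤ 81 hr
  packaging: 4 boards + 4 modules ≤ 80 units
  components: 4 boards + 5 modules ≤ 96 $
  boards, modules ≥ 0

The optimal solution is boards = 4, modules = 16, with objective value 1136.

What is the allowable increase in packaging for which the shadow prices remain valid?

16

Binding constraints: packaging, components. The basis is B = [[4,4],[4,5]] with det 4.
Per unit increase in packaging, x* moves by d = (1.25, -1).
The basis stays optimal until modules reaches 0; allowable increase = 16 units.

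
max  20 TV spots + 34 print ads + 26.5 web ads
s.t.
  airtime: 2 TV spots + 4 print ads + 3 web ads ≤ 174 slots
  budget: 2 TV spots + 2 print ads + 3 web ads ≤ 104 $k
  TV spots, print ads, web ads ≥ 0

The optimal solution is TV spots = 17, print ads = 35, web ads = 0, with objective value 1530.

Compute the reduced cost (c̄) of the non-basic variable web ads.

-3.5

Check each constraint at x*: airtime 174/174 (tight); budget 104/104 (tight).
From A_Bᵀ y = c: 2·y_airtime + 2·y_budget = 20; 4·y_airtime + 2·y_budget = 34.
→ y_airtime = 7 and y_budget = 3.
Reduced cost of web ads: c₃ − yᵀa₃ = 26.5 − (7·3 + 3·3) = 26.5 − 30 = -3.5.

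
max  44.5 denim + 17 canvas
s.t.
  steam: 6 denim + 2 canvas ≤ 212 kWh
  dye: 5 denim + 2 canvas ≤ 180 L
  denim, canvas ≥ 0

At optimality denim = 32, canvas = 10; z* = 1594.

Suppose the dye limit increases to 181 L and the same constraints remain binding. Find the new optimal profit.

1600.5

Both steam and dye are binding at x*.
The binding rows give the dual system: 6·y_steam + 5·y_dye = 44.5 and 2·y_steam + 2·y_dye = 17.
This yields shadow prices y_steam = 2, y_dye = 6.5.
Δz = y_dye·Δb = 6.5 × (1) = 6.5, so new z* = 1594 + 6.5 = 1600.5.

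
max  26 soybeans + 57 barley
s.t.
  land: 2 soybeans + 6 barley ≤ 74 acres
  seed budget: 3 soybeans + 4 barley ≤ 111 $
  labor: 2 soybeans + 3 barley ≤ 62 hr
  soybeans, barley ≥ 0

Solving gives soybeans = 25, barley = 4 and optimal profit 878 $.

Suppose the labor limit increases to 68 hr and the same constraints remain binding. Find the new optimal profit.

Check each constraint at x*: land 74/74 (tight); seed budget 91/111 (slack 20); labor 62/62 (tight).
By complementary slackness, y = 0 for the non-binding constraint.
The binding rows give the dual system: 2·y_land + 2·y_labor = 26 and 6·y_land + 3·y_labor = 57.
→ y_land = 6 and y_labor = 7.
Δz = y_labor·Δb = 7 × (6) = 42, so new z* = 878 + 42 = 920.

920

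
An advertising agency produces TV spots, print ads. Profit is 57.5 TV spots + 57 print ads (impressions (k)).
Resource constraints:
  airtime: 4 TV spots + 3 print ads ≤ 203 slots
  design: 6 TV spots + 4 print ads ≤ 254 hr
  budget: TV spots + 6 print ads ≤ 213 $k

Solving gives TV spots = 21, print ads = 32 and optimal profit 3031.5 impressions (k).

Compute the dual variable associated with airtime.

0

At the optimum: airtime uses 180 of 203 (slack = 23); design uses 254 of 254 (binding); budget uses 213 of 213 (binding).
Since airtime is not tight, its dual is 0.
The binding rows give the dual system: 6·y_design + 1·y_budget = 57.5 and 4·y_design + 6·y_budget = 57.
→ y_design = 9 and y_budget = 3.5.
Shadow price of airtime = 0.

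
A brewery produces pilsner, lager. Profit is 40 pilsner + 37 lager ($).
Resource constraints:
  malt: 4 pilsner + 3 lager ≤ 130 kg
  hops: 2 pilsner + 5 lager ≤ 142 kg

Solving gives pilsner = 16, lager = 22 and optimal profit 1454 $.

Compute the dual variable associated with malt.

Check each constraint at x*: malt 130/130 (tight); hops 142/142 (tight).
From A_Bᵀ y = c: 4·y_malt + 2·y_hops = 40; 3·y_malt + 5·y_hops = 37.
Solving: y_malt = 9, y_hops = 2.
Shadow price of malt = 9.

9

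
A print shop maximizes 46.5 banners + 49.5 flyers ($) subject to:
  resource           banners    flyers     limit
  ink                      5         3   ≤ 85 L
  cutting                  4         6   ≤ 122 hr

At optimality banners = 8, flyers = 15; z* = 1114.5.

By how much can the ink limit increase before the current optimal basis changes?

67.5

Binding constraints: ink, cutting. The basis is B = [[5,3],[4,6]] with det 18.
Per unit increase in ink, x* moves by d = (0.3333, -0.2222).
The basis stays optimal until flyers reaches 0; allowable increase = 67.5 L.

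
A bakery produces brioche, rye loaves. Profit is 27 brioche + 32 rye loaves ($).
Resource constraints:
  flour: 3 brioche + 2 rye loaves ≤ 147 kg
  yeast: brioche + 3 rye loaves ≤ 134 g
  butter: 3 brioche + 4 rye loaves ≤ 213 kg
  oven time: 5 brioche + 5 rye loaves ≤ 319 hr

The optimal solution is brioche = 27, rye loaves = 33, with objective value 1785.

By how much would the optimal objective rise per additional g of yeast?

0

Check each constraint at x*: flour 147/147 (tight); yeast 126/134 (slack 8); butter 213/213 (tight); oven time 300/319 (slack 19).
By complementary slackness, y = 0 for the non-binding constraints.
The binding rows give the dual system: 3·y_flour + 3·y_butter = 27 and 2·y_flour + 4·y_butter = 32.
This yields shadow prices y_flour = 2, y_butter = 7.
Shadow price of yeast = 0.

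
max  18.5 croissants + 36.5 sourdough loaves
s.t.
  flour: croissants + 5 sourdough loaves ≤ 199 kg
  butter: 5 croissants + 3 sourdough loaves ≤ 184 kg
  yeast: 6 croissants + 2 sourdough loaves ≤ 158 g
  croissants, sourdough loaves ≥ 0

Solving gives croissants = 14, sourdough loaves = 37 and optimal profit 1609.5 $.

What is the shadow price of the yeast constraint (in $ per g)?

2

Binding: flour and yeast. Non-binding: butter (3 unused).
Slack constraints have shadow price 0 (complementary slackness).
Dual feasibility on the basic columns requires 1·y_flour + 6·y_yeast = 18.5, 5·y_flour + 2·y_yeast = 36.5.
→ y_flour = 6.5 and y_yeast = 2.
Shadow price of yeast = 2.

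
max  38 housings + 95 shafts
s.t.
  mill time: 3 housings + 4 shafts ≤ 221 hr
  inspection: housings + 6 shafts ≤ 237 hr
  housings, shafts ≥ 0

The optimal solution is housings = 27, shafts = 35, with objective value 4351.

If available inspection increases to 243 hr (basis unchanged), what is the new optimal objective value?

Both mill time and inspection are binding at x*.
Dual feasibility on the basic columns requires 3·y_mill time + 1·y_inspection = 38, 4·y_mill time + 6·y_inspection = 95.
Solving: y_mill time = 9.5, y_inspection = 9.5.
Δz = y_inspection·Δb = 9.5 × (6) = 57, so new z* = 4351 + 57 = 4408.

4408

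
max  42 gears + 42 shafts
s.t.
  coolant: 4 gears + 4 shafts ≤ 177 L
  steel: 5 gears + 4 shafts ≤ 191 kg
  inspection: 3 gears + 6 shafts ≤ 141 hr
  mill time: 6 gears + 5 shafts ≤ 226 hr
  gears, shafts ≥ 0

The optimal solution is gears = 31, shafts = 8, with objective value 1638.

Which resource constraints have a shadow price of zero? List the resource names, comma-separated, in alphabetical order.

coolant: 156/177 (slack 21)
steel: 187/191 (slack 4)
inspection: 141/141 (binding)
mill time: 226/226 (binding)
By complementary slackness, a constraint with positive slack has shadow price 0 → coolant, steel.

coolant, steel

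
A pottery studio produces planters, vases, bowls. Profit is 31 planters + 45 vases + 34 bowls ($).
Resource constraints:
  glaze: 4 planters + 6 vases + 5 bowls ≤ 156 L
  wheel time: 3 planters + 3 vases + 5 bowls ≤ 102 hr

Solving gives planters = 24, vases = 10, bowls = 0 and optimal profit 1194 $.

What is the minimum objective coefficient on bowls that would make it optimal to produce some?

Check each constraint at x*: glaze 156/156 (tight); wheel time 102/102 (tight).
The binding rows give the dual system: 4·y_glaze + 3·y_wheel time = 31 and 6·y_glaze + 3·y_wheel time = 45.
→ y_glaze = 7 and y_wheel time = 1.
bowls enters the basis when its profit ≥ yᵀa₃ = 7·5 + 1·5 = 40.

40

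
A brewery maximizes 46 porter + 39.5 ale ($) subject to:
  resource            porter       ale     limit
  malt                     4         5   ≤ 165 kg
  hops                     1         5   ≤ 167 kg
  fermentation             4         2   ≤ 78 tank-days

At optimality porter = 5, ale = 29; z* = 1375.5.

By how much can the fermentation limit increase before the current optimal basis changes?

87

Binding constraints: malt, fermentation. The basis is B = [[4,5],[4,2]] with det -12.
Per unit increase in fermentation, x* moves by d = (0.4167, -0.3333).
The basis stays optimal until ale reaches 0; allowable increase = 87 tank-days.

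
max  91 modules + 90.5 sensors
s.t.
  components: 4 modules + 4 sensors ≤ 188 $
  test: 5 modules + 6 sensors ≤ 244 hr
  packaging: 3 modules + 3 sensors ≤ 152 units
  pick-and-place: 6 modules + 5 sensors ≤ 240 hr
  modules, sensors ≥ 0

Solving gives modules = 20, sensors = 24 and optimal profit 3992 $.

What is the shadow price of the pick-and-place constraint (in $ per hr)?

Binding: test and pick-and-place. Non-binding: components (12 unused), packaging (20 unused).
Since components, packaging are not tight, their duals are 0.
The binding rows give the dual system: 5·y_test + 6·y_pick-and-place = 91 and 6·y_test + 5·y_pick-and-place = 90.5.
Solving: y_test = 8, y_pick-and-place = 8.5.
Shadow price of pick-and-place = 8.5.

8.5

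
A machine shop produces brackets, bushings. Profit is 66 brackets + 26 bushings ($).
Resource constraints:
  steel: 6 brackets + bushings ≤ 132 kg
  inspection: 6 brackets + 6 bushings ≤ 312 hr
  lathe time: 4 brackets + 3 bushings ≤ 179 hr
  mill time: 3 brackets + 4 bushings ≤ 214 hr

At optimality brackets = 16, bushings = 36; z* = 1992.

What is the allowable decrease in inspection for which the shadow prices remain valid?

180

Binding constraints: steel, inspection. The basis is B = [[6,1],[6,6]] with det 30.
Per unit decrease in inspection, x* moves by d = (0.0333, -0.2).
The basis stays optimal until bushings reaches 0; allowable decrease = 180 hr.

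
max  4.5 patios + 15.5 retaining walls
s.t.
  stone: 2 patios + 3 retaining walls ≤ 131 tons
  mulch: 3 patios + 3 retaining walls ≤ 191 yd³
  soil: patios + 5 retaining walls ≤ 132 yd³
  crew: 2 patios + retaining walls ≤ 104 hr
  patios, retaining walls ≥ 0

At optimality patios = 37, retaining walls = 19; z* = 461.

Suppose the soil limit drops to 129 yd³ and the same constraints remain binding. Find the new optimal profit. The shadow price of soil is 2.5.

Δb = -3, so new z* = 461 + (2.5)·(-3) = 461 − 7.5 = 453.5.

453.5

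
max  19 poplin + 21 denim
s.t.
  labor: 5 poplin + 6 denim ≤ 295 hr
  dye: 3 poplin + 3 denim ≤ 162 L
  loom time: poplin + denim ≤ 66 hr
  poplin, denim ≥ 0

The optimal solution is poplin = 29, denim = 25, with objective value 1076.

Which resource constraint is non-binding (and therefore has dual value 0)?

labor: 295/295 (binding)
dye: 162/162 (binding)
loom time: 54/66 (slack 12)
By complementary slackness, a constraint with positive slack has shadow price 0 → loom time.

loom time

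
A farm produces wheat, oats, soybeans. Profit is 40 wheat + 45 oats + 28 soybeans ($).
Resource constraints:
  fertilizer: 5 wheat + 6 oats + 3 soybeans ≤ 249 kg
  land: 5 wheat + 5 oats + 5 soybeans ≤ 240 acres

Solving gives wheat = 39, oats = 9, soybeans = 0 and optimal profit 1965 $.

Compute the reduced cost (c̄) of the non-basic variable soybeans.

Both fertilizer and land are binding at x*.
From A_Bᵀ y = c: 5·y_fertilizer + 5·y_land = 40; 6·y_fertilizer + 5·y_land = 45.
Solving: y_fertilizer = 5, y_land = 3.
Reduced cost of soybeans: c₃ − yᵀa₃ = 28 − (5·3 + 3·5) = 28 − 30 = -2.

-2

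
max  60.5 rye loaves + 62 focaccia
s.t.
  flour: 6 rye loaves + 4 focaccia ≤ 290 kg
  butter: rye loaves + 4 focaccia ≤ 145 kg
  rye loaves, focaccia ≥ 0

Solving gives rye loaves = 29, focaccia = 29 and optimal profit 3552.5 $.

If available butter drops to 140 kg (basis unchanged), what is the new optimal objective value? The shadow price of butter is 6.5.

3520

Δb = -5, so new z* = 3552.5 + (6.5)·(-5) = 3552.5 − 32.5 = 3520.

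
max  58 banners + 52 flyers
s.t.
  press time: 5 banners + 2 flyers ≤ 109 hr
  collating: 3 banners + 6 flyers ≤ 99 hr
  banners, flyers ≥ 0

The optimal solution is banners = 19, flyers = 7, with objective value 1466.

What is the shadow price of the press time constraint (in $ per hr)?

8

At the optimum: press time uses 109 of 109 (binding); collating uses 99 of 99 (binding).
Dual feasibility on the basic columns requires 5·y_press time + 3·y_collating = 58, 2·y_press time + 6·y_collating = 52.
This yields shadow prices y_press time = 8, y_collating = 6.
Shadow price of press time = 8.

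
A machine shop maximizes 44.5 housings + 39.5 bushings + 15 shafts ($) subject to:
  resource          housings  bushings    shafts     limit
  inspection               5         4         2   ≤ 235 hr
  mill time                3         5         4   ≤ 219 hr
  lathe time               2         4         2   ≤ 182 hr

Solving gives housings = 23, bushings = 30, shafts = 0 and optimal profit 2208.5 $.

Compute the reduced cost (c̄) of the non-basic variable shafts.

Binding: inspection and mill time. Non-binding: lathe time (16 unused).
By complementary slackness, y = 0 for the non-binding constraint.
From A_Bᵀ y = c: 5·y_inspection + 3·y_mill time = 44.5; 4·y_inspection + 5·y_mill time = 39.5.
This yields shadow prices y_inspection = 8, y_mill time = 1.5.
Reduced cost of shafts: c₃ − yᵀa₃ = 15 − (8·2 + 1.5·4) = 15 − 22 = -7.

-7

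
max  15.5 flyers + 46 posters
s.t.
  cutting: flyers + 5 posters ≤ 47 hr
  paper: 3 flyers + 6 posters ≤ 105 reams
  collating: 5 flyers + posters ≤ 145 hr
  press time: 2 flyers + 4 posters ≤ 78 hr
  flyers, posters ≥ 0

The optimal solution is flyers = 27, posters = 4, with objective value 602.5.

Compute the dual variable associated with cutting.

5

At the optimum: cutting uses 47 of 47 (binding); paper uses 105 of 105 (binding); collating uses 139 of 145 (slack = 6); press time uses 70 of 78 (slack = 8).
Slack constraints have shadow price 0 (complementary slackness).
From A_Bᵀ y = c: 1·y_cutting + 3·y_paper = 15.5; 5·y_cutting + 6·y_paper = 46.
→ y_cutting = 5 and y_paper = 3.5.
Shadow price of cutting = 5.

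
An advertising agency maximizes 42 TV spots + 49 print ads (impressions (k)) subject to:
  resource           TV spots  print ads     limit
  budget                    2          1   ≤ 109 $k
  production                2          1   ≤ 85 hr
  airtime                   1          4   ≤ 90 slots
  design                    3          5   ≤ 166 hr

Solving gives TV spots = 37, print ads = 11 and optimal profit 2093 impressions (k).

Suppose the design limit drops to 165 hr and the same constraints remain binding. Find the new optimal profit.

2085

Check each constraint at x*: budget 85/109 (slack 24); production 85/85 (tight); airtime 81/90 (slack 9); design 166/166 (tight).
Slack constraints have shadow price 0 (complementary slackness).
Dual feasibility on the basic columns requires 2·y_production + 3·y_design = 42, 1·y_production + 5·y_design = 49.
This yields shadow prices y_production = 9, y_design = 8.
Δz = y_design·Δb = 8 × (-1) = -8, so new z* = 2093 − 8 = 2085.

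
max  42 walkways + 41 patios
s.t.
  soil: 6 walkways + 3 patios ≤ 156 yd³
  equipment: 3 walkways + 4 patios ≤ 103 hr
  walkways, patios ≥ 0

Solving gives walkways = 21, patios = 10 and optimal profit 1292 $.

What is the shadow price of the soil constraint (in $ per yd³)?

3

Check each constraint at x*: soil 156/156 (tight); equipment 103/103 (tight).
Dual feasibility on the basic columns requires 6·y_soil + 3·y_equipment = 42, 3·y_soil + 4·y_equipment = 41.
Solving: y_soil = 3, y_equipment = 8.
Shadow price of soil = 3.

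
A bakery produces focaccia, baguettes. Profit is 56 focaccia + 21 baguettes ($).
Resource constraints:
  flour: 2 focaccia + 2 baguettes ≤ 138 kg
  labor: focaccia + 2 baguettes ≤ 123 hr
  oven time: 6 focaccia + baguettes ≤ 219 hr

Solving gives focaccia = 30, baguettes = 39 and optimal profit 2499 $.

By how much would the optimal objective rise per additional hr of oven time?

Binding: flour and oven time. Non-binding: labor (15 unused).
By complementary slackness, y = 0 for the non-binding constraint.
The binding rows give the dual system: 2·y_flour + 6·y_oven time = 56 and 2·y_flour + 1·y_oven time = 21.
Solving: y_flour = 7, y_oven time = 7.
Shadow price of oven time = 7.

7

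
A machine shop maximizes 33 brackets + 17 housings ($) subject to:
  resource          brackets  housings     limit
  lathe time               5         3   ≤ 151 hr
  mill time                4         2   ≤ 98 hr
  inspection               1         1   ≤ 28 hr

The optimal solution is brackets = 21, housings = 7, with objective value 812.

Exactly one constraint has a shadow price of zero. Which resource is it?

lathe time

lathe time: 126/151 (slack 25)
mill time: 98/98 (binding)
inspection: 28/28 (binding)
By complementary slackness, a constraint with positive slack has shadow price 0 → lathe time.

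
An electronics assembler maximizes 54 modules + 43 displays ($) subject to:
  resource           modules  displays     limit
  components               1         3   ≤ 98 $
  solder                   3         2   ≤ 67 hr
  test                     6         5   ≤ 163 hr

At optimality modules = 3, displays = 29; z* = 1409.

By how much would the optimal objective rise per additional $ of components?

Check each constraint at x*: components 90/98 (slack 8); solder 67/67 (tight); test 163/163 (tight).
By complementary slackness, y = 0 for the non-binding constraint.
From A_Bᵀ y = c: 3·y_solder + 6·y_test = 54; 2·y_solder + 5·y_test = 43.
This yields shadow prices y_solder = 4, y_test = 7.
Shadow price of components = 0.

0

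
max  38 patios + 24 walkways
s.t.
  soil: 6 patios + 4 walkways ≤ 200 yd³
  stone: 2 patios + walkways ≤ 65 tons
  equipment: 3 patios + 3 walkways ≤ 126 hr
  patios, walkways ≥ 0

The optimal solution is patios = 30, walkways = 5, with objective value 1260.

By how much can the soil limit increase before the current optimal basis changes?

14

Binding constraints: soil, stone. The basis is B = [[6,4],[2,1]] with det -2.
Per unit increase in soil, x* moves by d = (-0.5, 1).
The basis stays optimal until equipment becomes binding; allowable increase = 14 yd³.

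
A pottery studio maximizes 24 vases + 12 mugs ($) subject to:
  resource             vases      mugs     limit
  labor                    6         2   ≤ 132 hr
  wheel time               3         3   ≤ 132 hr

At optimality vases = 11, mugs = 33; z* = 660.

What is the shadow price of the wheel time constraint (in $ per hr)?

2

Check each constraint at x*: labor 132/132 (tight); wheel time 132/132 (tight).
Dual feasibility on the basic columns requires 6·y_labor + 3·y_wheel time = 24, 2·y_labor + 3·y_wheel time = 12.
This yields shadow prices y_labor = 3, y_wheel time = 2.
Shadow price of wheel time = 2.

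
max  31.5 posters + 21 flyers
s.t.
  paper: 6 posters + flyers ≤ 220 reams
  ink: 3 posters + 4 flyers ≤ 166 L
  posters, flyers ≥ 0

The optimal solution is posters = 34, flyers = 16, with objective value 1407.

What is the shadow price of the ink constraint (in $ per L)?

Check each constraint at x*: paper 220/220 (tight); ink 166/166 (tight).
The binding rows give the dual system: 6·y_paper + 3·y_ink = 31.5 and 1·y_paper + 4·y_ink = 21.
Solving: y_paper = 3, y_ink = 4.5.
Shadow price of ink = 4.5.

4.5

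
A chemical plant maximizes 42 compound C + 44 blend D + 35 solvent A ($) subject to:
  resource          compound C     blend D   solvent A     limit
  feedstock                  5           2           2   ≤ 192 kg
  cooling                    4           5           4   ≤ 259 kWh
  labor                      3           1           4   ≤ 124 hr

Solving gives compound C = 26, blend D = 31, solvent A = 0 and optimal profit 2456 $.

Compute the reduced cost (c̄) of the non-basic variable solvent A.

-1

Check each constraint at x*: feedstock 192/192 (tight); cooling 259/259 (tight); labor 109/124 (slack 15).
Since labor is not tight, its dual is 0.
From A_Bᵀ y = c: 5·y_feedstock + 4·y_cooling = 42; 2·y_feedstock + 5·y_cooling = 44.
Solving: y_feedstock = 2, y_cooling = 8.
Reduced cost of solvent A: c₃ − yᵀa₃ = 35 − (2·2 + 8·4) = 35 − 36 = -1.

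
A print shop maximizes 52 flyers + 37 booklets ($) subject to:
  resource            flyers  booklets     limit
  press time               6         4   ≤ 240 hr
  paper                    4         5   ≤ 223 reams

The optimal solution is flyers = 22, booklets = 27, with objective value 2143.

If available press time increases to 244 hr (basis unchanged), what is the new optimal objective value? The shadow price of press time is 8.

2175

Δb = 4, so new z* = 2143 + (8)·(4) = 2143 + 32 = 2175.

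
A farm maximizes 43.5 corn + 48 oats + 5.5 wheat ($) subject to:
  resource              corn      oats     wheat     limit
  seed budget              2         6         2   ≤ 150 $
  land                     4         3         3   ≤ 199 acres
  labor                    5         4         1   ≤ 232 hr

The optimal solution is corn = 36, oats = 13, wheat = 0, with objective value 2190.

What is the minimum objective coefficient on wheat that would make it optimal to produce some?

13.5

At the optimum: seed budget uses 150 of 150 (binding); land uses 183 of 199 (slack = 16); labor uses 232 of 232 (binding).
By complementary slackness, y = 0 for the non-binding constraint.
From A_Bᵀ y = c: 2·y_seed budget + 5·y_labor = 43.5; 6·y_seed budget + 4·y_labor = 48.
→ y_seed budget = 3 and y_labor = 7.5.
wheat enters the basis when its profit ≥ yᵀa₃ = 3·2 + 7.5·1 = 13.5.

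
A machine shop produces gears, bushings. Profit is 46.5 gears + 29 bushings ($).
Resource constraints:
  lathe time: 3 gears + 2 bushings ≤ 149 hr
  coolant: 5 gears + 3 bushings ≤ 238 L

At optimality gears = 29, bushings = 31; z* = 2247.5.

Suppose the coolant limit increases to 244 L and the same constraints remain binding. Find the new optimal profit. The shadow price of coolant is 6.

Δb = 6, so new z* = 2247.5 + (6)·(6) = 2247.5 + 36 = 2283.5.

2283.5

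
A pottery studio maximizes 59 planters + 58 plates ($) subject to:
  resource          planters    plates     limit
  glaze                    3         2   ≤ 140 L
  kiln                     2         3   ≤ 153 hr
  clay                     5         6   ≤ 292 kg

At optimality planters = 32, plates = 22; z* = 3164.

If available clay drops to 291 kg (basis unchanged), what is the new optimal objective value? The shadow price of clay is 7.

3157

Δb = -1, so new z* = 3164 + (7)·(-1) = 3164 − 7 = 3157.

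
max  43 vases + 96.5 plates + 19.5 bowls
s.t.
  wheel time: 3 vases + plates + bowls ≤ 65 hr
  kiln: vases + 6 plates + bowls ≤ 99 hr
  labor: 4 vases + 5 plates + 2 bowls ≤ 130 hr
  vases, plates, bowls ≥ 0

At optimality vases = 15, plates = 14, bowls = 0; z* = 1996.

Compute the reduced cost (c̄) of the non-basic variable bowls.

At the optimum: wheel time uses 59 of 65 (slack = 6); kiln uses 99 of 99 (binding); labor uses 130 of 130 (binding).
By complementary slackness, y = 0 for the non-binding constraint.
From A_Bᵀ y = c: 1·y_kiln + 4·y_labor = 43; 6·y_kiln + 5·y_labor = 96.5.
→ y_kiln = 9 and y_labor = 8.5.
Reduced cost of bowls: c₃ − yᵀa₃ = 19.5 − (9·1 + 8.5·2) = 19.5 − 26 = -6.5.

-6.5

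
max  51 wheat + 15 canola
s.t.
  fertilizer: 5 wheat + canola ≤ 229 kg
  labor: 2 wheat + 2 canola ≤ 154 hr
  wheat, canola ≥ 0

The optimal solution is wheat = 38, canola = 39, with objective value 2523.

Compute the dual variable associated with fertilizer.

Both fertilizer and labor are binding at x*.
The binding rows give the dual system: 5·y_fertilizer + 2·y_labor = 51 and 1·y_fertilizer + 2·y_labor = 15.
This yields shadow prices y_fertilizer = 9, y_labor = 3.
Shadow price of fertilizer = 9.

9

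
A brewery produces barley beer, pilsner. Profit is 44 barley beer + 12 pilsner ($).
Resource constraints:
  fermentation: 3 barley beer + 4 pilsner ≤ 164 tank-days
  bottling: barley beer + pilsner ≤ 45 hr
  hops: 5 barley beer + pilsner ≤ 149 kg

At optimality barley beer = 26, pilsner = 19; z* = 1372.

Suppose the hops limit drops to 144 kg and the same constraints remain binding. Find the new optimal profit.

1332

Binding: bottling and hops. Non-binding: fermentation (10 unused).
Since fermentation is not tight, its dual is 0.
Dual feasibility on the basic columns requires 1·y_bottling + 5·y_hops = 44, 1·y_bottling + 1·y_hops = 12.
→ y_bottling = 4 and y_hops = 8.
Δz = y_hops·Δb = 8 × (-5) = -40, so new z* = 1372 − 40 = 1332.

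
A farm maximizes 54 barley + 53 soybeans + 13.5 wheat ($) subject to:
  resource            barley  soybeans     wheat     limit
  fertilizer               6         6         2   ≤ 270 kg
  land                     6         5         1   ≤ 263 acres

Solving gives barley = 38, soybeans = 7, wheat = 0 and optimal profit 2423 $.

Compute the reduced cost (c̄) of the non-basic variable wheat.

Check each constraint at x*: fertilizer 270/270 (tight); land 263/263 (tight).
The binding rows give the dual system: 6·y_fertilizer + 6·y_land = 54 and 6·y_fertilizer + 5·y_land = 53.
Solving: y_fertilizer = 8, y_land = 1.
Reduced cost of wheat: c₃ − yᵀa₃ = 13.5 − (8·2 + 1·1) = 13.5 − 17 = -3.5.

-3.5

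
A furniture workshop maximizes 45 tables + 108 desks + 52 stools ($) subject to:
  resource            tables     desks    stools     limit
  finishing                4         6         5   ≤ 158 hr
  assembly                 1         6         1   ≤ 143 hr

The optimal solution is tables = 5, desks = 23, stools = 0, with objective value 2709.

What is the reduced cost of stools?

Check each constraint at x*: finishing 158/158 (tight); assembly 143/143 (tight).
Dual feasibility on the basic columns requires 4·y_finishing + 1·y_assembly = 45, 6·y_finishing + 6·y_assembly = 108.
This yields shadow prices y_finishing = 9, y_assembly = 9.
Reduced cost of stools: c₃ − yᵀa₃ = 52 − (9·5 + 9·1) = 52 − 54 = -2.

-2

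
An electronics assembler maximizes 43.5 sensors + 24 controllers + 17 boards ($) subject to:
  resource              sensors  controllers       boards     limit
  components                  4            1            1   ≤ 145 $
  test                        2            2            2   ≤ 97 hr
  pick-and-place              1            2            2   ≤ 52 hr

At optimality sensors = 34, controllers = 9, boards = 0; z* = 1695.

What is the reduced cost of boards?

At the optimum: components uses 145 of 145 (binding); test uses 86 of 97 (slack = 11); pick-and-place uses 52 of 52 (binding).
By complementary slackness, y = 0 for the non-binding constraint.
Dual feasibility on the basic columns requires 4·y_components + 1·y_pick-and-place = 43.5, 1·y_components + 2·y_pick-and-place = 24.
→ y_components = 9 and y_pick-and-place = 7.5.
Reduced cost of boards: c₃ − yᵀa₃ = 17 − (9·1 + 7.5·2) = 17 − 24 = -7.

-7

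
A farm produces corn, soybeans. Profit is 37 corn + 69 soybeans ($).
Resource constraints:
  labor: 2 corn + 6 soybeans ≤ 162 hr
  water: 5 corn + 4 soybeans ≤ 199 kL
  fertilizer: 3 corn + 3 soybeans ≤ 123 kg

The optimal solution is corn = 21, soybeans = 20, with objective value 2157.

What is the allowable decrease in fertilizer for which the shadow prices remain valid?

42

Binding constraints: labor, fertilizer. The basis is B = [[2,6],[3,3]] with det -12.
Per unit decrease in fertilizer, x* moves by d = (-0.5, 0.1667).
The basis stays optimal until corn reaches 0; allowable decrease = 42 kg.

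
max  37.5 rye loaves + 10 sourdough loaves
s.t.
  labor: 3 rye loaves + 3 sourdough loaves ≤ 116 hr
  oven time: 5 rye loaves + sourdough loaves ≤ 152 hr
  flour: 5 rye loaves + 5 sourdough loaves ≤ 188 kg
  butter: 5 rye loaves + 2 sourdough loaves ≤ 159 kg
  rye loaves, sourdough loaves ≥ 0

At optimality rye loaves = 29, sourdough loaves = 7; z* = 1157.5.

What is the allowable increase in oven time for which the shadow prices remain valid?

Binding constraints: oven time, butter. The basis is B = [[5,1],[5,2]] with det 5.
Per unit increase in oven time, x* moves by d = (0.4, -1).
The basis stays optimal until sourdough loaves reaches 0; allowable increase = 7 hr.

7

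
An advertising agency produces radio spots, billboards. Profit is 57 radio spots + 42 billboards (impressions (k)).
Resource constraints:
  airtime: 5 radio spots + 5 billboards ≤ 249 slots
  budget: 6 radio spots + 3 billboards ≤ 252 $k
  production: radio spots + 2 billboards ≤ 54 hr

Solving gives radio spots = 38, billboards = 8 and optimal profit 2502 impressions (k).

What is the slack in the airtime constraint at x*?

airtime used = 5·38 + 5·8 = 230; slack = 249 − 230 = 19.

19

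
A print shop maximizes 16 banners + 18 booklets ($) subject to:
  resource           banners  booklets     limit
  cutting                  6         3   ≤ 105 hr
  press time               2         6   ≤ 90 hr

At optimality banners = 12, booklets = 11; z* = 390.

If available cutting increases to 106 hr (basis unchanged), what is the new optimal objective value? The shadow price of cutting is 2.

392

Δb = 1, so new z* = 390 + (2)·(1) = 390 + 2 = 392.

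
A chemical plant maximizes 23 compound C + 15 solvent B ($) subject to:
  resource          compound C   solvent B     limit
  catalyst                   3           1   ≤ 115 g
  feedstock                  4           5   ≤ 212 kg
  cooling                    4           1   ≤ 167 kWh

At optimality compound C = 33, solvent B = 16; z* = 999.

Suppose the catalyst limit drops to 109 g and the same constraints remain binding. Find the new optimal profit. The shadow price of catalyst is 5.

969

Δb = -6, so new z* = 999 + (5)·(-6) = 999 − 30 = 969.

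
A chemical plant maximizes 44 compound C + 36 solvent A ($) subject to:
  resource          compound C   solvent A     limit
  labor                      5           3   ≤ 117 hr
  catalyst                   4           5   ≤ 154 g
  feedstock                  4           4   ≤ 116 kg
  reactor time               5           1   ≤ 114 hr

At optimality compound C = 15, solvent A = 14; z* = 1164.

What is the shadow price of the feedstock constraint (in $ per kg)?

6

Binding: labor and feedstock. Non-binding: catalyst (24 unused), reactor time (25 unused).
Since catalyst, reactor time are not tight, their duals are 0.
Dual feasibility on the basic columns requires 5·y_labor + 4·y_feedstock = 44, 3·y_labor + 4·y_feedstock = 36.
→ y_labor = 4 and y_feedstock = 6.
Shadow price of feedstock = 6.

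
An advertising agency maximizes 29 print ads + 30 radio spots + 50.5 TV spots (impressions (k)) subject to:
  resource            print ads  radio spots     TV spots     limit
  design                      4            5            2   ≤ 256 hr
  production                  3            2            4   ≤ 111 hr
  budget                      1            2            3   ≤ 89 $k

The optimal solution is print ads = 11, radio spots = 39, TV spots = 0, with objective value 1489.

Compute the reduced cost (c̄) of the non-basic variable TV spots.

Binding: production and budget. Non-binding: design (17 unused).
Slack constraints have shadow price 0 (complementary slackness).
Dual feasibility on the basic columns requires 3·y_production + 1·y_budget = 29, 2·y_production + 2·y_budget = 30.
This yields shadow prices y_production = 7, y_budget = 8.
Reduced cost of TV spots: c₃ − yᵀa₃ = 50.5 − (7·4 + 8·3) = 50.5 − 52 = -1.5.

-1.5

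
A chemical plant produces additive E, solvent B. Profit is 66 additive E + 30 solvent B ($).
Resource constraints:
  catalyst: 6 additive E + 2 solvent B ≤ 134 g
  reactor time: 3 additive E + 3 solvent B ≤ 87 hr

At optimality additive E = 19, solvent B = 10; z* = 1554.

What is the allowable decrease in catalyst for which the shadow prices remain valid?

76

Binding constraints: catalyst, reactor time. The basis is B = [[6,2],[3,3]] with det 12.
Per unit decrease in catalyst, x* moves by d = (-0.25, 0.25).
The basis stays optimal until additive E reaches 0; allowable decrease = 76 g.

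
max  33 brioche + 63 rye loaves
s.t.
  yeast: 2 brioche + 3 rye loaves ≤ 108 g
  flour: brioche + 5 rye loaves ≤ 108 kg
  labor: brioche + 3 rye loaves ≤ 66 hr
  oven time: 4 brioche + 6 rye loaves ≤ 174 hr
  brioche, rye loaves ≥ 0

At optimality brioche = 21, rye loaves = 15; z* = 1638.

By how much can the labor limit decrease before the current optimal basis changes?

Binding constraints: labor, oven time. The basis is B = [[1,3],[4,6]] with det -6.
Per unit decrease in labor, x* moves by d = (1, -0.6667).
The basis stays optimal until rye loaves reaches 0; allowable decrease = 22.5 hr.

22.5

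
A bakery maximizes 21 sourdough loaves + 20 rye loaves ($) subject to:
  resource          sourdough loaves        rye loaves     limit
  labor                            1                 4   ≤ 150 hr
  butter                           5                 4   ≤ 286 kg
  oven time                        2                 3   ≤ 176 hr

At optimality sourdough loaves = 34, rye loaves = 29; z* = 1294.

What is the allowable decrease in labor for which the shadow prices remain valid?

Binding constraints: labor, butter. The basis is B = [[1,4],[5,4]] with det -16.
Per unit decrease in labor, x* moves by d = (0.25, -0.3125).
The basis stays optimal until rye loaves reaches 0; allowable decrease = 92.8 hr.

92.8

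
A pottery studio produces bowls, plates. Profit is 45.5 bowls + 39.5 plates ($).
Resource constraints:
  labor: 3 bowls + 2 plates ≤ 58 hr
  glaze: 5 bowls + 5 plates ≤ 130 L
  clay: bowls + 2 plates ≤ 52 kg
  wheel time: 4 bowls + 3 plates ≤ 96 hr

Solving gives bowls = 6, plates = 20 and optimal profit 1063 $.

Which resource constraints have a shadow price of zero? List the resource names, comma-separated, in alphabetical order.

labor: 58/58 (binding)
glaze: 130/130 (binding)
clay: 46/52 (slack 6)
wheel time: 84/96 (slack 12)
By complementary slackness, a constraint with positive slack has shadow price 0 → clay, wheel time.

clay, wheel time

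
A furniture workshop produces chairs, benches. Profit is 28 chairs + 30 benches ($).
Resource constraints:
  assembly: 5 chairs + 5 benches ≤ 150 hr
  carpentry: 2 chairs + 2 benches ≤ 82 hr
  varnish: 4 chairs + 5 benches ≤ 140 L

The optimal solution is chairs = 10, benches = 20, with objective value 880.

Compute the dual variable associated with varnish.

Binding: assembly and varnish. Non-binding: carpentry (22 unused).
Slack constraints have shadow price 0 (complementary slackness).
The binding rows give the dual system: 5·y_assembly + 4·y_varnish = 28 and 5·y_assembly + 5·y_varnish = 30.
Solving: y_assembly = 4, y_varnish = 2.
Shadow price of varnish = 2.

2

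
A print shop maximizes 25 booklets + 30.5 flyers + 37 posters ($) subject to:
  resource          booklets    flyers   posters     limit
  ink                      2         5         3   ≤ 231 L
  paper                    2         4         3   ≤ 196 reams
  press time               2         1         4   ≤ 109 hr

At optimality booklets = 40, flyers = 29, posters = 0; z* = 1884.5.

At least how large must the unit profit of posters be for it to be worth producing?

Check each constraint at x*: ink 225/231 (slack 6); paper 196/196 (tight); press time 109/109 (tight).
Slack constraints have shadow price 0 (complementary slackness).
From A_Bᵀ y = c: 2·y_paper + 2·y_press time = 25; 4·y_paper + 1·y_press time = 30.5.
Solving: y_paper = 6, y_press time = 6.5.
posters enters the basis when its profit ≥ yᵀa₃ = 6·3 + 6.5·4 = 44.

44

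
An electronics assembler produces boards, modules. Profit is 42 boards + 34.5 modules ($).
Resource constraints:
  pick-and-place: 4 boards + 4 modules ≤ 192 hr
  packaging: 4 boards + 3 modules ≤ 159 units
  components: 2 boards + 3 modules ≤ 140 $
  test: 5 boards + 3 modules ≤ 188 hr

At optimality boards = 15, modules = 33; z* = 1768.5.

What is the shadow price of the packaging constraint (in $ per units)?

7.5

Binding: pick-and-place and packaging. Non-binding: components (11 unused), test (14 unused).
Since components, test are not tight, their duals are 0.
The binding rows give the dual system: 4·y_pick-and-place + 4·y_packaging = 42 and 4·y_pick-and-place + 3·y_packaging = 34.5.
This yields shadow prices y_pick-and-place = 3, y_packaging = 7.5.
Shadow price of packaging = 7.5.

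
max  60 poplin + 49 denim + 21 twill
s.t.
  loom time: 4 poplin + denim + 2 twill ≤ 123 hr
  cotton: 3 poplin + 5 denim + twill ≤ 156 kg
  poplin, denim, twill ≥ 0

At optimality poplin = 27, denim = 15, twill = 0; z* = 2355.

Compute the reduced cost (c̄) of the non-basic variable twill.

-5

Both loom time and cotton are binding at x*.
The binding rows give the dual system: 4·y_loom time + 3·y_cotton = 60 and 1·y_loom time + 5·y_cotton = 49.
This yields shadow prices y_loom time = 9, y_cotton = 8.
Reduced cost of twill: c₃ − yᵀa₃ = 21 − (9·2 + 8·1) = 21 − 26 = -5.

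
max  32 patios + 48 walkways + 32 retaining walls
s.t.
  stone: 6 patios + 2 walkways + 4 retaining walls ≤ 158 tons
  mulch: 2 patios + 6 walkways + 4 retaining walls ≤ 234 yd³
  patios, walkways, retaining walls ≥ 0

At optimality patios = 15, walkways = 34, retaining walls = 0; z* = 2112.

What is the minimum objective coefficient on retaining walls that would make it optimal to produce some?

At the optimum: stone uses 158 of 158 (binding); mulch uses 234 of 234 (binding).
The binding rows give the dual system: 6·y_stone + 2·y_mulch = 32 and 2·y_stone + 6·y_mulch = 48.
Solving: y_stone = 3, y_mulch = 7.
retaining walls enters the basis when its profit ≥ yᵀa₃ = 3·4 + 7·4 = 40.

40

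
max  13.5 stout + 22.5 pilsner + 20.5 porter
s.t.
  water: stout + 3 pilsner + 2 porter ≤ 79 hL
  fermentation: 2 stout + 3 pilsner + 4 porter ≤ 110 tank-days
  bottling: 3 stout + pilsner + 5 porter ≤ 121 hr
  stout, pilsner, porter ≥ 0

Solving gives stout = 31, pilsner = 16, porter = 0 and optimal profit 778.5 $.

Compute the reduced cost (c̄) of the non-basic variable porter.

At the optimum: water uses 79 of 79 (binding); fermentation uses 110 of 110 (binding); bottling uses 109 of 121 (slack = 12).
Since bottling is not tight, its dual is 0.
From A_Bᵀ y = c: 1·y_water + 2·y_fermentation = 13.5; 3·y_water + 3·y_fermentation = 22.5.
→ y_water = 1.5 and y_fermentation = 6.
Reduced cost of porter: c₃ − yᵀa₃ = 20.5 − (1.5·2 + 6·4) = 20.5 − 27 = -6.5.

-6.5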